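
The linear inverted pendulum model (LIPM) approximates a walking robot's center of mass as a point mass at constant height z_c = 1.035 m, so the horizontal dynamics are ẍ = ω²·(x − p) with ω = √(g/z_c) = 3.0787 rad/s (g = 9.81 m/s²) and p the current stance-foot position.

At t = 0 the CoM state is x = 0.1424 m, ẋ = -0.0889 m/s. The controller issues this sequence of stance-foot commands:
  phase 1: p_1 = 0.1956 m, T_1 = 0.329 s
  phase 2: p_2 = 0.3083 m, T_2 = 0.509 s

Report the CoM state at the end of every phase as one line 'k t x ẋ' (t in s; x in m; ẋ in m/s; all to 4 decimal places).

phase 1: p=0.1956, T=0.329, ωT=1.012892, cosh=1.558360, sinh=1.195193; start (x,ẋ)=(0.142400, -0.088900) → end (x,ẋ)=(0.078183, -0.334295)
phase 2: p=0.3083, T=0.509, ωT=1.567058, cosh=2.500594, sinh=2.291936; start (x,ẋ)=(0.078183, -0.334295) → end (x,ẋ)=(-0.515995, -2.459684)

1 0.3290 0.0782 -0.3343
2 0.8380 -0.5160 -2.4597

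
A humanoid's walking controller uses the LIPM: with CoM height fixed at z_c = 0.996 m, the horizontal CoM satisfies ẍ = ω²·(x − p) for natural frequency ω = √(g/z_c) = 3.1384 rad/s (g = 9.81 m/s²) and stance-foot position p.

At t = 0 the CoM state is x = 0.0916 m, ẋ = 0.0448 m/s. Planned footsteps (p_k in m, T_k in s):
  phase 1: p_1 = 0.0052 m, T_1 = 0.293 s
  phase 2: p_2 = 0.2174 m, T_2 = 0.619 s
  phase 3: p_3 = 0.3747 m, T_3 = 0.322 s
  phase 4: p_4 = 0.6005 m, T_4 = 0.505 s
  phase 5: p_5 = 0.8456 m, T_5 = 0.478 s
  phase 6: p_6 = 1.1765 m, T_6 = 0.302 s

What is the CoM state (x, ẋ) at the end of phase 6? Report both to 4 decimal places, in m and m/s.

x = 2.4911, ẋ = 4.6109

phase 1: p=0.0052, T=0.293, ωT=0.919551, cosh=1.453431, sinh=1.054733; start (x,ẋ)=(0.091600, 0.044800) → end (x,ẋ)=(0.145833, 0.351113)
phase 2: p=0.2174, T=0.619, ωT=1.942670, cosh=3.560337, sinh=3.417016; start (x,ẋ)=(0.145833, 0.351113) → end (x,ẋ)=(0.344879, 0.482593)
phase 3: p=0.3747, T=0.322, ωT=1.010565, cosh=1.555583, sinh=1.191569; start (x,ẋ)=(0.344879, 0.482593) → end (x,ẋ)=(0.511539, 0.639195)
phase 4: p=0.6005, T=0.505, ωT=1.584892, cosh=2.541867, sinh=2.336897; start (x,ẋ)=(0.511539, 0.639195) → end (x,ẋ)=(0.850328, 0.972302)
phase 5: p=0.8456, T=0.478, ωT=1.500155, cosh=2.352740, sinh=2.129645; start (x,ẋ)=(0.850328, 0.972302) → end (x,ẋ)=(1.516504, 2.319172)
phase 6: p=1.1765, T=0.302, ωT=0.947797, cosh=1.483807, sinh=1.096213; start (x,ẋ)=(1.516504, 2.319172) → end (x,ẋ)=(2.491064, 4.610937)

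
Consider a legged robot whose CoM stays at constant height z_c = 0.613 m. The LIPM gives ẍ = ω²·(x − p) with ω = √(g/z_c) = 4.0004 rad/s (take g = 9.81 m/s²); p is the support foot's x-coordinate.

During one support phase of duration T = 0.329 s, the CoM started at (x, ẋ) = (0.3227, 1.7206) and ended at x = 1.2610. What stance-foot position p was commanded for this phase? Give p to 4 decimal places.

p = 0.1284

ωT = 4.0004·0.329 = 1.316132; cosh(ωT) = 1.998569, sinh(ωT) = 1.730399
x(T) = p + (x₀−p)·cosh(ωT) + (ẋ₀/ω)·sinh(ωT) ⇒ p·(1 − cosh) = x(T) − x₀·cosh − (ẋ₀/ω)·sinh
numerator   = 1.2610 − (0.3227)·1.998569 − (1.7206/4.0004)·1.730399 = -0.128195
denominator = 1 − 1.998569 = -0.998569
p = -0.128195 / -0.998569 = 0.1284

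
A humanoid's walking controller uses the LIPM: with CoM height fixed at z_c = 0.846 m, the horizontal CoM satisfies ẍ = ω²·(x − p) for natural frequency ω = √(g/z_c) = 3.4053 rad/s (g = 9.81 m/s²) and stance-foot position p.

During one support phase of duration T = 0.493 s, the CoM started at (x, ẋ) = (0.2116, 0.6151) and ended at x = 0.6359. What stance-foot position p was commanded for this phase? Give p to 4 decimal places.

ωT = 3.4053·0.493 = 1.678813; cosh(ωT) = 2.772893, sinh(ωT) = 2.586297
x(T) = p + (x₀−p)·cosh(ωT) + (ẋ₀/ω)·sinh(ωT) ⇒ p·(1 − cosh) = x(T) − x₀·cosh − (ẋ₀/ω)·sinh
numerator   = 0.6359 − (0.2116)·2.772893 − (0.6151/3.4053)·2.586297 = -0.418008
denominator = 1 − 2.772893 = -1.772893
p = -0.418008 / -1.772893 = 0.2358

p = 0.2358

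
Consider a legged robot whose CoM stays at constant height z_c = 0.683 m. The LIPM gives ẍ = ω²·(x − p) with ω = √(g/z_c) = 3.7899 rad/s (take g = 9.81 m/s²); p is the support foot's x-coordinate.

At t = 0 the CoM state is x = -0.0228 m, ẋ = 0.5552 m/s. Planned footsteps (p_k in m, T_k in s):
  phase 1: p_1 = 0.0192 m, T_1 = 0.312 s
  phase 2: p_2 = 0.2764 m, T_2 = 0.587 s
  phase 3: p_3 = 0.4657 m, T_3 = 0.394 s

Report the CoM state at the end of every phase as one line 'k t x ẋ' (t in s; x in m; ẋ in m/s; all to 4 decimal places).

1 0.3120 0.1608 0.7555
2 0.8990 0.6465 1.5317
3 1.2930 1.7425 5.0292

phase 1: p=0.0192, T=0.312, ωT=1.182449, cosh=1.784440, sinh=1.477913; start (x,ẋ)=(-0.022800, 0.555200) → end (x,ẋ)=(0.160760, 0.755473)
phase 2: p=0.2764, T=0.587, ωT=2.224671, cosh=4.679272, sinh=4.571169; start (x,ẋ)=(0.160760, 0.755473) → end (x,ẋ)=(0.646499, 1.531683)
phase 3: p=0.4657, T=0.394, ωT=1.493221, cosh=2.338028, sinh=2.113380; start (x,ẋ)=(0.646499, 1.531683) → end (x,ẋ)=(1.742532, 5.029224)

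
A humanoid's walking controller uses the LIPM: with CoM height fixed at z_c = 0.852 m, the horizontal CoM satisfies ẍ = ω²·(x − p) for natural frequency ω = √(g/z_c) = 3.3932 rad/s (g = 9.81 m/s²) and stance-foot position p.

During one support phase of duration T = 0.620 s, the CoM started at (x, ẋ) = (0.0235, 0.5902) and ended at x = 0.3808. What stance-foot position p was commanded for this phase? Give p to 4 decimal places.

p = 0.1327

ωT = 3.3932·0.620 = 2.103784; cosh(ωT) = 4.159562, sinh(ωT) = 4.037568
x(T) = p + (x₀−p)·cosh(ωT) + (ẋ₀/ω)·sinh(ωT) ⇒ p·(1 − cosh) = x(T) − x₀·cosh − (ẋ₀/ω)·sinh
numerator   = 0.3808 − (0.0235)·4.159562 − (0.5902/3.3932)·4.037568 = -0.419228
denominator = 1 − 4.159562 = -3.159562
p = -0.419228 / -3.159562 = 0.1327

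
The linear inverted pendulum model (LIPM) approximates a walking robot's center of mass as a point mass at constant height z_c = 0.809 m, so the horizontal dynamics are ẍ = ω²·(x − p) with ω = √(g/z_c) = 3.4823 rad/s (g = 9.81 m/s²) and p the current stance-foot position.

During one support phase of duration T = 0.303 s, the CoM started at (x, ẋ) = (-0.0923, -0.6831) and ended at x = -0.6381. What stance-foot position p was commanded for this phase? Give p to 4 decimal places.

p = 0.3964

ωT = 3.4823·0.303 = 1.055137; cosh(ωT) = 1.610257, sinh(ωT) = 1.262112
x(T) = p + (x₀−p)·cosh(ωT) + (ẋ₀/ω)·sinh(ωT) ⇒ p·(1 − cosh) = x(T) − x₀·cosh − (ẋ₀/ω)·sinh
numerator   = -0.6381 − (-0.0923)·1.610257 − (-0.6831/3.4823)·1.262112 = -0.241893
denominator = 1 − 1.610257 = -0.610257
p = -0.241893 / -0.610257 = 0.3964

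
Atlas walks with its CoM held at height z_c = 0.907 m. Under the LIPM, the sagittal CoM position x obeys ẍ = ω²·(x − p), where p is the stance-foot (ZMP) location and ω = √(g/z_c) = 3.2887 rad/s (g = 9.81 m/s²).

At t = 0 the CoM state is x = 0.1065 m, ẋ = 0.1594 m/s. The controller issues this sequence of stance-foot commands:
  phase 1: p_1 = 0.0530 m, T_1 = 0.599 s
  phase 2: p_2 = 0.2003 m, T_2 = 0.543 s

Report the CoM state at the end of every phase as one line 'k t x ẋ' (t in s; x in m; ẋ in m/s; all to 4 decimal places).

1 0.5990 0.4189 1.2011
2 1.1420 1.9290 5.7662

phase 1: p=0.0530, T=0.599, ωT=1.969931, cosh=3.654825, sinh=3.515359; start (x,ẋ)=(0.106500, 0.159400) → end (x,ẋ)=(0.418919, 1.201091)
phase 2: p=0.2003, T=0.543, ωT=1.785764, cosh=3.065902, sinh=2.898233; start (x,ẋ)=(0.418919, 1.201091) → end (x,ẋ)=(1.929050, 5.766176)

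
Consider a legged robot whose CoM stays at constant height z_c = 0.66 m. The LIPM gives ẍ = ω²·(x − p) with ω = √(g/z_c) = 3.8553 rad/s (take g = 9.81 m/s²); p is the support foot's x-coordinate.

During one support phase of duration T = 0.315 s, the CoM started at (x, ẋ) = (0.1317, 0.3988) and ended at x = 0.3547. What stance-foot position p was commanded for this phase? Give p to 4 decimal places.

p = 0.0547

ωT = 3.8553·0.315 = 1.214419; cosh(ωT) = 1.832610, sinh(ωT) = 1.535728
x(T) = p + (x₀−p)·cosh(ωT) + (ẋ₀/ω)·sinh(ωT) ⇒ p·(1 − cosh) = x(T) − x₀·cosh − (ẋ₀/ω)·sinh
numerator   = 0.3547 − (0.1317)·1.832610 − (0.3988/3.8553)·1.535728 = -0.045514
denominator = 1 − 1.832610 = -0.832610
p = -0.045514 / -0.832610 = 0.0547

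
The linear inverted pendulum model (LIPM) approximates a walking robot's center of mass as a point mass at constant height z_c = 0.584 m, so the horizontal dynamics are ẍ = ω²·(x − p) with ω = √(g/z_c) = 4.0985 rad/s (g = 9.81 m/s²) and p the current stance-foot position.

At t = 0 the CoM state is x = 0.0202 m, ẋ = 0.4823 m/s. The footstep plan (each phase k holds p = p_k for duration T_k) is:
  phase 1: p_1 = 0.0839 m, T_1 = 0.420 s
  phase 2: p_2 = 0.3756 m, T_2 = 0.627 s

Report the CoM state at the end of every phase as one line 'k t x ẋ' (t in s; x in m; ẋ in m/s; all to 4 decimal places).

phase 1: p=0.0839, T=0.420, ωT=1.721370, cosh=2.885503, sinh=2.706682; start (x,ẋ)=(0.020200, 0.482300) → end (x,ẋ)=(0.218608, 0.685033)
phase 2: p=0.3756, T=0.627, ωT=2.569759, cosh=6.569618, sinh=6.493064; start (x,ẋ)=(0.218608, 0.685033) → end (x,ẋ)=(0.429489, 0.322564)

1 0.4200 0.2186 0.6850
2 1.0470 0.4295 0.3226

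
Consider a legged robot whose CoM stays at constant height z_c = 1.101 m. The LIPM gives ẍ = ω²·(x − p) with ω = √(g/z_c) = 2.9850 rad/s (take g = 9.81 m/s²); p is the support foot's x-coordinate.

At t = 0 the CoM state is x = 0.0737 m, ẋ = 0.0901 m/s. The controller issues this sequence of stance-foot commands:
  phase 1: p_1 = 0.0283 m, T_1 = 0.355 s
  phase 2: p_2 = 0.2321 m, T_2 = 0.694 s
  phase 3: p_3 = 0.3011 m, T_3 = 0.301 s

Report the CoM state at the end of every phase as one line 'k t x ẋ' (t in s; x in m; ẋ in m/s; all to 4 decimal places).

phase 1: p=0.0283, T=0.355, ωT=1.059675, cosh=1.616001, sinh=1.269432; start (x,ẋ)=(0.073700, 0.090100) → end (x,ẋ)=(0.139983, 0.317634)
phase 2: p=0.2321, T=0.694, ωT=2.071590, cosh=4.031709, sinh=3.905724; start (x,ẋ)=(0.139983, 0.317634) → end (x,ẋ)=(0.276320, 0.206657)
phase 3: p=0.3011, T=0.301, ωT=0.898485, cosh=1.431533, sinh=1.024347; start (x,ẋ)=(0.276320, 0.206657) → end (x,ẋ)=(0.336545, 0.220068)

1 0.3550 0.1400 0.3176
2 1.0490 0.2763 0.2067
3 1.3500 0.3365 0.2201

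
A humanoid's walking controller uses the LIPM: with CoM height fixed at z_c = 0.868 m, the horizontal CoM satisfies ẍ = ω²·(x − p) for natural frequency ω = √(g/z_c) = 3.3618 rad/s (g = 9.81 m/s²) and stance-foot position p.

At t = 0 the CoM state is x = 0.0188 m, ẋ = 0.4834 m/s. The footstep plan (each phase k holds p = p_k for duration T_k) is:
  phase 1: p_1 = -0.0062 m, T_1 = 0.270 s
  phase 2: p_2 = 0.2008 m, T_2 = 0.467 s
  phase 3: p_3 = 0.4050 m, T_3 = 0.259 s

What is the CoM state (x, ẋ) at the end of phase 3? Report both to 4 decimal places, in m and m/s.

x = 1.3206, ẋ = 3.4401

phase 1: p=-0.0062, T=0.270, ωT=0.907686, cosh=1.441019, sinh=1.037562; start (x,ẋ)=(0.018800, 0.483400) → end (x,ẋ)=(0.179019, 0.783790)
phase 2: p=0.2008, T=0.467, ωT=1.569961, cosh=2.507256, sinh=2.299203; start (x,ẋ)=(0.179019, 0.783790) → end (x,ẋ)=(0.682238, 1.796804)
phase 3: p=0.4050, T=0.259, ωT=0.870706, cosh=1.403626, sinh=0.984971; start (x,ẋ)=(0.682238, 1.796804) → end (x,ẋ)=(1.320583, 3.440054)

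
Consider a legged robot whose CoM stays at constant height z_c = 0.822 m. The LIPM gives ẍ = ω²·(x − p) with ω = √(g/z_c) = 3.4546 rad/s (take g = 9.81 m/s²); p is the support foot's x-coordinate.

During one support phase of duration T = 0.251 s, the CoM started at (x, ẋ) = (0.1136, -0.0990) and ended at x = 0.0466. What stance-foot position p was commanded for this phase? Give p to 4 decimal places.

p = 0.2109

ωT = 3.4546·0.251 = 0.867105; cosh(ωT) = 1.400088, sinh(ωT) = 0.979922
x(T) = p + (x₀−p)·cosh(ωT) + (ẋ₀/ω)·sinh(ωT) ⇒ p·(1 − cosh) = x(T) − x₀·cosh − (ẋ₀/ω)·sinh
numerator   = 0.0466 − (0.1136)·1.400088 − (-0.0990/3.4546)·0.979922 = -0.084368
denominator = 1 − 1.400088 = -0.400088
p = -0.084368 / -0.400088 = 0.2109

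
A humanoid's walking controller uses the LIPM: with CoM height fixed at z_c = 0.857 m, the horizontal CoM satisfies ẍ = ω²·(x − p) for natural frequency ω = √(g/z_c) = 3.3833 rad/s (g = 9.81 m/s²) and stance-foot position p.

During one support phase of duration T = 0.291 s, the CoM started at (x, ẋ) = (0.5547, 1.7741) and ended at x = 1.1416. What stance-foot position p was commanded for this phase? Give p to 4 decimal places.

ωT = 3.3833·0.291 = 0.984540; cosh(ωT) = 1.525096, sinh(ωT) = 1.151485
x(T) = p + (x₀−p)·cosh(ωT) + (ẋ₀/ω)·sinh(ωT) ⇒ p·(1 − cosh) = x(T) − x₀·cosh − (ẋ₀/ω)·sinh
numerator   = 1.1416 − (0.5547)·1.525096 − (1.7741/3.3833)·1.151485 = -0.308175
denominator = 1 − 1.525096 = -0.525096
p = -0.308175 / -0.525096 = 0.5869

p = 0.5869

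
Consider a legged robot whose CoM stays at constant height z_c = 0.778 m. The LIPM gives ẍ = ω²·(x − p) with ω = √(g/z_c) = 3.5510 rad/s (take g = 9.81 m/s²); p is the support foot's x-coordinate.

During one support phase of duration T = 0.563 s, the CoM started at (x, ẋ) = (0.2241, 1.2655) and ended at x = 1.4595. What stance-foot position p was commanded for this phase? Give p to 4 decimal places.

p = 0.2444

ωT = 3.5510·0.563 = 1.999213; cosh(ωT) = 3.759343, sinh(ωT) = 3.623901
x(T) = p + (x₀−p)·cosh(ωT) + (ẋ₀/ω)·sinh(ωT) ⇒ p·(1 − cosh) = x(T) − x₀·cosh − (ẋ₀/ω)·sinh
numerator   = 1.4595 − (0.2241)·3.759343 − (1.2655/3.5510)·3.623901 = -0.674449
denominator = 1 − 3.759343 = -2.759343
p = -0.674449 / -2.759343 = 0.2444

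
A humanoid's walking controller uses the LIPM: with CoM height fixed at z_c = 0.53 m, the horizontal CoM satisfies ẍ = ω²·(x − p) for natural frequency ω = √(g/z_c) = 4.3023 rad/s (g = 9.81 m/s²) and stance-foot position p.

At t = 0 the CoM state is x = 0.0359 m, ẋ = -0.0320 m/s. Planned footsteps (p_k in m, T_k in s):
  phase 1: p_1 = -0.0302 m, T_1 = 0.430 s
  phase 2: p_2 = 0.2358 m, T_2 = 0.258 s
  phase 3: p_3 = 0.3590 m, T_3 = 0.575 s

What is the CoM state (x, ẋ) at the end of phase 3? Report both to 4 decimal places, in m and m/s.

phase 1: p=-0.0302, T=0.430, ωT=1.849989, cosh=3.258494, sinh=3.101255; start (x,ẋ)=(0.035900, -0.032000) → end (x,ẋ)=(0.162120, 0.777669)
phase 2: p=0.2358, T=0.258, ωT=1.109993, cosh=1.681950, sinh=1.352389; start (x,ẋ)=(0.162120, 0.777669) → end (x,ẋ)=(0.356327, 0.879301)
phase 3: p=0.3590, T=0.575, ωT=2.473822, cosh=5.975993, sinh=5.891731; start (x,ẋ)=(0.356327, 0.879301) → end (x,ẋ)=(1.547172, 5.186934)

x = 1.5472, ẋ = 5.1869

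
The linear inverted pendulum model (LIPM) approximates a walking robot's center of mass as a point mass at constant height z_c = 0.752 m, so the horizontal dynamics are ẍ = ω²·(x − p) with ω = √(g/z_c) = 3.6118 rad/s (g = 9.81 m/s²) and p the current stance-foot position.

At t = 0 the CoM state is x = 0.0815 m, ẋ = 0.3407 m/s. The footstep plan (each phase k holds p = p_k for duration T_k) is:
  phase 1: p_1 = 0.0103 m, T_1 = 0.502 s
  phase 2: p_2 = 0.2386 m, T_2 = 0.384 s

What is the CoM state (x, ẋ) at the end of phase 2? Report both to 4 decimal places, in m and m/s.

phase 1: p=0.0103, T=0.502, ωT=1.813124, cosh=3.146354, sinh=2.983210; start (x,ẋ)=(0.081500, 0.340700) → end (x,ẋ)=(0.515726, 1.839126)
phase 2: p=0.2386, T=0.384, ωT=1.386931, cosh=2.126195, sinh=1.876354; start (x,ẋ)=(0.515726, 1.839126) → end (x,ẋ)=(1.783261, 5.788423)

x = 1.7833, ẋ = 5.7884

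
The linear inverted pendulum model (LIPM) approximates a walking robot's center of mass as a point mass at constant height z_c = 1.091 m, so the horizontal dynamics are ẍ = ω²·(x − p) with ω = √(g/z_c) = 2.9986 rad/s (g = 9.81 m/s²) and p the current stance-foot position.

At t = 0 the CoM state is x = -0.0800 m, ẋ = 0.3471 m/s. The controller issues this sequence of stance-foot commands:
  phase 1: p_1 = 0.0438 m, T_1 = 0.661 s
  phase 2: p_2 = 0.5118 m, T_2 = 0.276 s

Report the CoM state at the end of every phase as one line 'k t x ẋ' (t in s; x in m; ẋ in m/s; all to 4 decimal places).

1 0.6610 -0.0019 -0.0381
2 0.9370 -0.1999 -1.4773

phase 1: p=0.0438, T=0.661, ωT=1.982075, cosh=3.697784, sinh=3.560001; start (x,ẋ)=(-0.080000, 0.347100) → end (x,ẋ)=(-0.001901, -0.038066)
phase 2: p=0.5118, T=0.276, ωT=0.827614, cosh=1.362472, sinh=0.925381; start (x,ẋ)=(-0.001901, -0.038066) → end (x,ẋ)=(-0.199851, -1.477307)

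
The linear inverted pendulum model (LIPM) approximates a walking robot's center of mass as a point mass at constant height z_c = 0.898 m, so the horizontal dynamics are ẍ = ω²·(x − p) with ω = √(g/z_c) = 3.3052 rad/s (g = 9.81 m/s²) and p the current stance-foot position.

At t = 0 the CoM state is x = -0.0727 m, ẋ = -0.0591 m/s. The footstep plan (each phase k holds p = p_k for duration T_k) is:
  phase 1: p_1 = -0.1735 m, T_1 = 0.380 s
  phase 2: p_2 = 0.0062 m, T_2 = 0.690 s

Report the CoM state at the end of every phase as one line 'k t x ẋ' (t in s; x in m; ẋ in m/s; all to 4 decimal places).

1 0.3800 -0.0110 0.4253
2 1.0700 0.5439 1.8264

phase 1: p=-0.1735, T=0.380, ωT=1.255976, cosh=1.898031, sinh=1.613233; start (x,ẋ)=(-0.072700, -0.059100) → end (x,ẋ)=(-0.011025, 0.425298)
phase 2: p=0.0062, T=0.690, ωT=2.280588, cosh=4.942327, sinh=4.840103; start (x,ẋ)=(-0.011025, 0.425298) → end (x,ẋ)=(0.543872, 1.826410)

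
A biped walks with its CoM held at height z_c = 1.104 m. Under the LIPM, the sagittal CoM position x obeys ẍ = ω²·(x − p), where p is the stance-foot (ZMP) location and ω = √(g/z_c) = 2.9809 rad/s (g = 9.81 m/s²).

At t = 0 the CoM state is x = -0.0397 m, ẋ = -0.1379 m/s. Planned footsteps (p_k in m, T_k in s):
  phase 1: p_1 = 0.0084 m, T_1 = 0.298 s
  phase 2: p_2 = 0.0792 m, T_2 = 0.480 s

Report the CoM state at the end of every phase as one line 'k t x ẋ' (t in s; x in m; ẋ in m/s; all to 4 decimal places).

1 0.2980 -0.1067 -0.3408
2 0.7780 -0.5571 -1.8457

phase 1: p=0.0084, T=0.298, ωT=0.888308, cosh=1.421182, sinh=1.009831; start (x,ẋ)=(-0.039700, -0.137900) → end (x,ẋ)=(-0.106675, -0.340772)
phase 2: p=0.0792, T=0.480, ωT=1.430832, cosh=2.210644, sinh=1.971534; start (x,ẋ)=(-0.106675, -0.340772) → end (x,ẋ)=(-0.557086, -1.845702)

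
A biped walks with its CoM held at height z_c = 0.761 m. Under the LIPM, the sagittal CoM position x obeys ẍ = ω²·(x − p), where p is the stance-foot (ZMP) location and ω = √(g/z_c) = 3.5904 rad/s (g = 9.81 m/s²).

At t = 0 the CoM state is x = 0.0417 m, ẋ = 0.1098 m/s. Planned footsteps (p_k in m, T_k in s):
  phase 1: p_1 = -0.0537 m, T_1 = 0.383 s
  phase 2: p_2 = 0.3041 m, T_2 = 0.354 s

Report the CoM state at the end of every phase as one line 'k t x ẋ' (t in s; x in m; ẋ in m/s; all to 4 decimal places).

1 0.3830 0.2037 0.8652
2 0.7370 0.5067 1.0712

phase 1: p=-0.0537, T=0.383, ωT=1.375123, cosh=2.104186, sinh=1.851378; start (x,ẋ)=(0.041700, 0.109800) → end (x,ẋ)=(0.203657, 0.865181)
phase 2: p=0.3041, T=0.354, ωT=1.271002, cosh=1.922486, sinh=1.641935; start (x,ẋ)=(0.203657, 0.865181) → end (x,ẋ)=(0.506659, 1.071169)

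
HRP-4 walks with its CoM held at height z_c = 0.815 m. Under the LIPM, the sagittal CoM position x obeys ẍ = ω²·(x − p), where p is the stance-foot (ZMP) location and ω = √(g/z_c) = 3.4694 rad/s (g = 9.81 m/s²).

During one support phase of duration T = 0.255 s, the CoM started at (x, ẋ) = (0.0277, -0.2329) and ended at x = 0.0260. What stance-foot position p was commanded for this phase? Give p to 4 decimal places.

ωT = 3.4694·0.255 = 0.884697; cosh(ωT) = 1.417545, sinh(ωT) = 1.004706
x(T) = p + (x₀−p)·cosh(ωT) + (ẋ₀/ω)·sinh(ωT) ⇒ p·(1 − cosh) = x(T) − x₀·cosh − (ẋ₀/ω)·sinh
numerator   = 0.0260 − (0.0277)·1.417545 − (-0.2329/3.4694)·1.004706 = 0.054180
denominator = 1 − 1.417545 = -0.417545
p = 0.054180 / -0.417545 = -0.1298

p = -0.1298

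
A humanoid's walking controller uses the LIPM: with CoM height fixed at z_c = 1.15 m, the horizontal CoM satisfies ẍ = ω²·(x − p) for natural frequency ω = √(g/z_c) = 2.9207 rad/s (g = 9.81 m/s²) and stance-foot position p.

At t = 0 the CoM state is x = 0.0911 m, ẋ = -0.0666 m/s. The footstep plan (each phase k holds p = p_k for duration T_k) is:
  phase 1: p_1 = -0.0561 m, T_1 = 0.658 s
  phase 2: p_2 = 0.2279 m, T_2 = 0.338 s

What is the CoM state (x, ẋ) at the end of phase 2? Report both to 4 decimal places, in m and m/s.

phase 1: p=-0.0561, T=0.658, ωT=1.921821, cosh=3.489864, sinh=3.343524; start (x,ẋ)=(0.091100, -0.066600) → end (x,ẋ)=(0.381366, 1.205046)
phase 2: p=0.2279, T=0.338, ωT=0.987197, cosh=1.528160, sinh=1.155540; start (x,ẋ)=(0.381366, 1.205046) → end (x,ẋ)=(0.939184, 2.359451)

x = 0.9392, ẋ = 2.3595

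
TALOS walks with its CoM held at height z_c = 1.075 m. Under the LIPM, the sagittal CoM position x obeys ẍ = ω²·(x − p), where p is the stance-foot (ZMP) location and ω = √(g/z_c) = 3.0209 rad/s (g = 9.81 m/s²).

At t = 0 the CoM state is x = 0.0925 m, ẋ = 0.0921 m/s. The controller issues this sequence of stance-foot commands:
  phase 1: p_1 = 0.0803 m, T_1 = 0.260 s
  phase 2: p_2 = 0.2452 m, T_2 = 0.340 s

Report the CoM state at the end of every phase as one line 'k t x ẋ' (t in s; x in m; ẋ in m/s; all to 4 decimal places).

phase 1: p=0.0803, T=0.260, ωT=0.785434, cosh=1.324640, sinh=0.868718; start (x,ẋ)=(0.092500, 0.092100) → end (x,ẋ)=(0.122946, 0.154016)
phase 2: p=0.2452, T=0.340, ωT=1.027106, cosh=1.575506, sinh=1.217465; start (x,ẋ)=(0.122946, 0.154016) → end (x,ẋ)=(0.114658, -0.206978)

1 0.2600 0.1229 0.1540
2 0.6000 0.1147 -0.2070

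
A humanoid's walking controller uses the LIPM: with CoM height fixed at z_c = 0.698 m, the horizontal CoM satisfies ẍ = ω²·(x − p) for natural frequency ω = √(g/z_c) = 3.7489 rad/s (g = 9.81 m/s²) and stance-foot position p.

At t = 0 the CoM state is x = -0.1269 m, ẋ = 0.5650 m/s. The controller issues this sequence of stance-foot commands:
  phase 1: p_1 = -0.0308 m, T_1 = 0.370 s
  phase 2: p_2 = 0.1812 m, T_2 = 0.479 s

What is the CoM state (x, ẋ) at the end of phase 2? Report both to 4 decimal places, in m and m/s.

phase 1: p=-0.0308, T=0.370, ωT=1.387093, cosh=2.126498, sinh=1.876698; start (x,ẋ)=(-0.126900, 0.565000) → end (x,ẋ)=(0.047682, 0.525355)
phase 2: p=0.1812, T=0.479, ωT=1.795723, cosh=3.094918, sinh=2.928911; start (x,ẋ)=(0.047682, 0.525355) → end (x,ẋ)=(0.178419, 0.159880)

x = 0.1784, ẋ = 0.1599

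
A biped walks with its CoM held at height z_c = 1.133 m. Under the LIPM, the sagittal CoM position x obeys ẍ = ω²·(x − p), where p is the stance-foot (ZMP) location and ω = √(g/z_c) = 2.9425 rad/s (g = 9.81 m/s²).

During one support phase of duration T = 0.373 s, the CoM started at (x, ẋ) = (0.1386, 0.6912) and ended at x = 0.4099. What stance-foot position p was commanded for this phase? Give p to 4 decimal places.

ωT = 2.9425·0.373 = 1.097552; cosh(ωT) = 1.665255, sinh(ωT) = 1.331568
x(T) = p + (x₀−p)·cosh(ωT) + (ẋ₀/ω)·sinh(ωT) ⇒ p·(1 − cosh) = x(T) − x₀·cosh − (ẋ₀/ω)·sinh
numerator   = 0.4099 − (0.1386)·1.665255 − (0.6912/2.9425)·1.331568 = -0.133693
denominator = 1 − 1.665255 = -0.665255
p = -0.133693 / -0.665255 = 0.2010

p = 0.2010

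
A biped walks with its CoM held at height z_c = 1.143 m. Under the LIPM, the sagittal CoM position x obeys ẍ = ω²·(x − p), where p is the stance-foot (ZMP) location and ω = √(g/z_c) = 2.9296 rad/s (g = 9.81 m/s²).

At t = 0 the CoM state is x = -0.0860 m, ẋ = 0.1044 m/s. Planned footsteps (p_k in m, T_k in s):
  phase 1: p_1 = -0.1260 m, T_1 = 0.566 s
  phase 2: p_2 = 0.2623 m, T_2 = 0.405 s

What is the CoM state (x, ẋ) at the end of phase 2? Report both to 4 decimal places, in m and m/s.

x = 0.2175, ẋ = 0.2153

phase 1: p=-0.1260, T=0.566, ωT=1.658154, cosh=2.720050, sinh=2.529559; start (x,ẋ)=(-0.086000, 0.104400) → end (x,ẋ)=(0.072946, 0.580397)
phase 2: p=0.2623, T=0.405, ωT=1.186488, cosh=1.790424, sinh=1.485133; start (x,ẋ)=(0.072946, 0.580397) → end (x,ẋ)=(0.217503, 0.215307)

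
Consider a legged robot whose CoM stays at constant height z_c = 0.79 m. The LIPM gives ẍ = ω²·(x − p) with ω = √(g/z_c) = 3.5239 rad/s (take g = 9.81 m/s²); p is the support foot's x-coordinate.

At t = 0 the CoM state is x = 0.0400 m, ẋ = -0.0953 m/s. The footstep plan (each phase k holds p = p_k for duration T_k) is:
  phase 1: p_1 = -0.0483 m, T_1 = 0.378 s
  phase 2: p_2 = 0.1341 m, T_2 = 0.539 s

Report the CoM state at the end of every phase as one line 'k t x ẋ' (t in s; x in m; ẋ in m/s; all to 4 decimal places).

phase 1: p=-0.0483, T=0.378, ωT=1.332034, cosh=2.026341, sinh=1.762401; start (x,ẋ)=(0.040000, -0.095300) → end (x,ẋ)=(0.082964, 0.355279)
phase 2: p=0.1341, T=0.539, ωT=1.899382, cosh=3.415713, sinh=3.266052; start (x,ẋ)=(0.082964, 0.355279) → end (x,ẋ)=(0.288716, 0.624992)

1 0.3780 0.0830 0.3553
2 0.9170 0.2887 0.6250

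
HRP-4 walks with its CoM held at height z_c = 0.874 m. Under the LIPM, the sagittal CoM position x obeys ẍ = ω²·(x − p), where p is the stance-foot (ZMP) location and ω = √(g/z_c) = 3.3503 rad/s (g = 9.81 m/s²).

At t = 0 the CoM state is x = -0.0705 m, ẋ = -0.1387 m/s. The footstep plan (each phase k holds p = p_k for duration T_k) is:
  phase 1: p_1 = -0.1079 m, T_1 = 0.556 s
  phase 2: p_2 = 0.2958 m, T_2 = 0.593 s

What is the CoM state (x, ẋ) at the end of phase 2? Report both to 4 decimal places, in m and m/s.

phase 1: p=-0.1079, T=0.556, ωT=1.862767, cosh=3.298389, sinh=3.143146; start (x,ẋ)=(-0.070500, -0.138700) → end (x,ẋ)=(-0.114664, -0.063646)
phase 2: p=0.2958, T=0.593, ωT=1.986728, cosh=3.714390, sinh=3.577246; start (x,ẋ)=(-0.114664, -0.063646) → end (x,ẋ)=(-1.296782, -5.155759)

x = -1.2968, ẋ = -5.1558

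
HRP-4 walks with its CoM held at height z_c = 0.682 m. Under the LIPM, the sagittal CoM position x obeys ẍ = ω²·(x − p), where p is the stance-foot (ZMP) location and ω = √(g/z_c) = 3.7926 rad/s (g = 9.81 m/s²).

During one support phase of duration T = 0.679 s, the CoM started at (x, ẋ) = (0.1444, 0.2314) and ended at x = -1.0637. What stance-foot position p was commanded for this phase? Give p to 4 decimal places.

ωT = 3.7926·0.679 = 2.575175; cosh(ωT) = 6.604881, sinh(ωT) = 6.528740
x(T) = p + (x₀−p)·cosh(ωT) + (ẋ₀/ω)·sinh(ωT) ⇒ p·(1 − cosh) = x(T) − x₀·cosh − (ẋ₀/ω)·sinh
numerator   = -1.0637 − (0.1444)·6.604881 − (0.2314/3.7926)·6.528740 = -2.415786
denominator = 1 − 6.604881 = -5.604881
p = -2.415786 / -5.604881 = 0.4310

p = 0.4310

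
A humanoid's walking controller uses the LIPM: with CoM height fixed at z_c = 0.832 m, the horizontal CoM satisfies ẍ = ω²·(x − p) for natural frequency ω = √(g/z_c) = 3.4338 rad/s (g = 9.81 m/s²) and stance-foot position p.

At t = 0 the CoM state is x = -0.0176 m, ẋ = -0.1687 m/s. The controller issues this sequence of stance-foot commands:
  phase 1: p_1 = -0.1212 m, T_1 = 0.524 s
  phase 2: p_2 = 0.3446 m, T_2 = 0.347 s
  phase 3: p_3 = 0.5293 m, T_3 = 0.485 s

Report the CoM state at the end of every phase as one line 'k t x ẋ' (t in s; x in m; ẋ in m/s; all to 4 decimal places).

phase 1: p=-0.1212, T=0.524, ωT=1.799311, cosh=3.105447, sinh=2.940035; start (x,ẋ)=(-0.017600, -0.168700) → end (x,ẋ)=(0.056083, 0.522004)
phase 2: p=0.3446, T=0.347, ωT=1.191529, cosh=1.797933, sinh=1.494177; start (x,ẋ)=(0.056083, 0.522004) → end (x,ẋ)=(0.053009, -0.541769)
phase 3: p=0.5293, T=0.485, ωT=1.665393, cosh=2.738434, sinh=2.549317; start (x,ẋ)=(0.053009, -0.541769) → end (x,ẋ)=(-1.177211, -5.652978)

1 0.5240 0.0561 0.5220
2 0.8710 0.0530 -0.5418
3 1.3560 -1.1772 -5.6530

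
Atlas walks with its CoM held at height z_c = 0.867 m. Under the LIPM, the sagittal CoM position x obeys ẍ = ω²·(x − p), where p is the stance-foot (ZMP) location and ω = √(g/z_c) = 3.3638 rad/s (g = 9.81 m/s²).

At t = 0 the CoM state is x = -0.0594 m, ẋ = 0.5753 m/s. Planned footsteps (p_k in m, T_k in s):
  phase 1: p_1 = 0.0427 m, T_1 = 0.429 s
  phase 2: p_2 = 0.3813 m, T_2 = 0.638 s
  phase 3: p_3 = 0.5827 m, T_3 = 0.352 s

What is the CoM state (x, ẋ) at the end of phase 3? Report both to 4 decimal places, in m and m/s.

x = -0.4381, ẋ = -3.1777

phase 1: p=0.0427, T=0.429, ωT=1.443070, cosh=2.234938, sinh=1.998736; start (x,ẋ)=(-0.059400, 0.575300) → end (x,ẋ)=(0.156350, 0.599306)
phase 2: p=0.3813, T=0.638, ωT=2.146104, cosh=4.334210, sinh=4.217271; start (x,ẋ)=(0.156350, 0.599306) → end (x,ẋ)=(0.157684, -0.593631)
phase 3: p=0.5827, T=0.352, ωT=1.184058, cosh=1.786820, sinh=1.480786; start (x,ẋ)=(0.157684, -0.593631) → end (x,ẋ)=(-0.438051, -3.177745)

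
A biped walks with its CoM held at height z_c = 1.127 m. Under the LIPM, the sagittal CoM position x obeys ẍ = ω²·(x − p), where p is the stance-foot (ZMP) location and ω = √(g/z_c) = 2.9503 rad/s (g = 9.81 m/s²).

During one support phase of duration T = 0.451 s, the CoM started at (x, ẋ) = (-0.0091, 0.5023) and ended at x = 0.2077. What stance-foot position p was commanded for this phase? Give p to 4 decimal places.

ωT = 2.9503·0.451 = 1.330585; cosh(ωT) = 2.023790, sinh(ωT) = 1.759467
x(T) = p + (x₀−p)·cosh(ωT) + (ẋ₀/ω)·sinh(ωT) ⇒ p·(1 − cosh) = x(T) − x₀·cosh − (ẋ₀/ω)·sinh
numerator   = 0.2077 − (-0.0091)·2.023790 − (0.5023/2.9503)·1.759467 = -0.073440
denominator = 1 − 2.023790 = -1.023790
p = -0.073440 / -1.023790 = 0.0717

p = 0.0717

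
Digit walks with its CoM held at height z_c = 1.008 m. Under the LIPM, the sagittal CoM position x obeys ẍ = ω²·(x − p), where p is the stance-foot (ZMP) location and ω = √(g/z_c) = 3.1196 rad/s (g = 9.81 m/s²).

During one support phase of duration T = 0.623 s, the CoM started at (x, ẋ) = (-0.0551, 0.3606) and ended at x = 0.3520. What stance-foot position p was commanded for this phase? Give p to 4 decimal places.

p = -0.0597

ωT = 3.1196·0.623 = 1.943511; cosh(ωT) = 3.563213, sinh(ωT) = 3.420012
x(T) = p + (x₀−p)·cosh(ωT) + (ẋ₀/ω)·sinh(ωT) ⇒ p·(1 − cosh) = x(T) − x₀·cosh − (ẋ₀/ω)·sinh
numerator   = 0.3520 − (-0.0551)·3.563213 − (0.3606/3.1196)·3.420012 = 0.153008
denominator = 1 − 3.563213 = -2.563213
p = 0.153008 / -2.563213 = -0.0597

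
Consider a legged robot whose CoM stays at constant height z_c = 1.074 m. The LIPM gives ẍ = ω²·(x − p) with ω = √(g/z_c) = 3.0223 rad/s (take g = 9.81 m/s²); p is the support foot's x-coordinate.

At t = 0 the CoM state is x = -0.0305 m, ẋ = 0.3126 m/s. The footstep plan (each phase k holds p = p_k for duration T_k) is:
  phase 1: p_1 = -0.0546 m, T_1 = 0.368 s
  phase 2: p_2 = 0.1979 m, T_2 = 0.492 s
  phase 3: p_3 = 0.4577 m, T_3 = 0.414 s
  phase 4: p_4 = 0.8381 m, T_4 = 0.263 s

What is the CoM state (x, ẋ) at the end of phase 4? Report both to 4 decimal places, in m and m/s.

x = 1.6212, ẋ = 3.0120

phase 1: p=-0.0546, T=0.368, ωT=1.112206, cosh=1.684947, sinh=1.356114; start (x,ẋ)=(-0.030500, 0.312600) → end (x,ẋ)=(0.126272, 0.625490)
phase 2: p=0.1979, T=0.492, ωT=1.486972, cosh=2.324867, sinh=2.098811; start (x,ẋ)=(0.126272, 0.625490) → end (x,ẋ)=(0.465740, 0.999826)
phase 3: p=0.4577, T=0.414, ωT=1.251232, cosh=1.890399, sinh=1.604247; start (x,ẋ)=(0.465740, 0.999826) → end (x,ẋ)=(1.003610, 1.929054)
phase 4: p=0.8381, T=0.263, ωT=0.794865, cosh=1.332892, sinh=0.881250; start (x,ẋ)=(1.003610, 1.929054) → end (x,ẋ)=(1.621186, 3.012040)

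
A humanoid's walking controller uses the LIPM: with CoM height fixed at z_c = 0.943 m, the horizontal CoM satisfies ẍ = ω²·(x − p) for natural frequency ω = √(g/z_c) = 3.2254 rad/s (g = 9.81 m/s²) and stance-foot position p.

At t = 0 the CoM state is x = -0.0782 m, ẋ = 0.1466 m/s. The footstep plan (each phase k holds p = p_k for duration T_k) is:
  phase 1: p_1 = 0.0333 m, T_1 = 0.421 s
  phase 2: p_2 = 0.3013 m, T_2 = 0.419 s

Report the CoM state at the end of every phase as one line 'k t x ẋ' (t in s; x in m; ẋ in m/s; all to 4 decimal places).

phase 1: p=0.0333, T=0.421, ωT=1.357893, cosh=2.072598, sinh=1.815396; start (x,ẋ)=(-0.078200, 0.146600) → end (x,ẋ)=(-0.115282, -0.349032)
phase 2: p=0.3013, T=0.419, ωT=1.351443, cosh=2.060930, sinh=1.802064; start (x,ẋ)=(-0.115282, -0.349032) → end (x,ẋ)=(-0.752254, -3.140661)

1 0.4210 -0.1153 -0.3490
2 0.8400 -0.7523 -3.1407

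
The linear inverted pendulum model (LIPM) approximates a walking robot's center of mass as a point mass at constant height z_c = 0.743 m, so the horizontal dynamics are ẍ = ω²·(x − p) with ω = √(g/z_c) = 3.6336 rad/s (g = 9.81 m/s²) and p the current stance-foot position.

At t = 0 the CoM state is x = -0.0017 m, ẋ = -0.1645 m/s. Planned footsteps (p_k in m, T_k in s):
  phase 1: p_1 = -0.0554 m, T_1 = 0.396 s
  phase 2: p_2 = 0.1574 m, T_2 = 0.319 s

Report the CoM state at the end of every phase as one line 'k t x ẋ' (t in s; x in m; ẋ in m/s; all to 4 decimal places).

1 0.3960 -0.0259 0.0219
2 0.7150 -0.1548 -0.9185

phase 1: p=-0.0554, T=0.396, ωT=1.438906, cosh=2.226633, sinh=1.989446; start (x,ẋ)=(-0.001700, -0.164500) → end (x,ẋ)=(-0.025896, 0.021908)
phase 2: p=0.1574, T=0.319, ωT=1.159118, cosh=1.750442, sinh=1.436680; start (x,ẋ)=(-0.025896, 0.021908) → end (x,ẋ)=(-0.154787, -0.918514)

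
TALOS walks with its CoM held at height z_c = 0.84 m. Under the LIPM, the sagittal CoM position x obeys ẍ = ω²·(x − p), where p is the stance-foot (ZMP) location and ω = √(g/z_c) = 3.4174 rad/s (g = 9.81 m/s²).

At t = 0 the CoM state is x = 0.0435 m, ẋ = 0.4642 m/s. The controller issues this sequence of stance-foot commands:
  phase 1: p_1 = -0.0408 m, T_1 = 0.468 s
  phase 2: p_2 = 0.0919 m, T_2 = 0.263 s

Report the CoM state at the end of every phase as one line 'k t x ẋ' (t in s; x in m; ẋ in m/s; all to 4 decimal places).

phase 1: p=-0.0408, T=0.468, ωT=1.599343, cosh=2.575905, sinh=2.373876; start (x,ẋ)=(0.043500, 0.464200) → end (x,ẋ)=(0.498802, 1.879617)
phase 2: p=0.0919, T=0.263, ωT=0.898776, cosh=1.431831, sinh=1.024764; start (x,ẋ)=(0.498802, 1.879617) → end (x,ẋ)=(1.238150, 4.116278)

1 0.4680 0.4988 1.8796
2 0.7310 1.2381 4.1163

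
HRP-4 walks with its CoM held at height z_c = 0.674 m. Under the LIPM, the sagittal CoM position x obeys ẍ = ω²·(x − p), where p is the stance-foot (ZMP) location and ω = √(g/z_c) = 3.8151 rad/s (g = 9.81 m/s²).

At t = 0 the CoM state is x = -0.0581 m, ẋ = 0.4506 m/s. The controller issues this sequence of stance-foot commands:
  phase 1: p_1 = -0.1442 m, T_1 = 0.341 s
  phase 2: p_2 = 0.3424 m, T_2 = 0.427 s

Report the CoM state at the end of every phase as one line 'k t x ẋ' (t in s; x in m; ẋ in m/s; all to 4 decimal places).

phase 1: p=-0.1442, T=0.341, ωT=1.300949, cosh=1.972527, sinh=1.700254; start (x,ẋ)=(-0.058100, 0.450600) → end (x,ẋ)=(0.226451, 1.447320)
phase 2: p=0.3424, T=0.427, ωT=1.629048, cosh=2.647566, sinh=2.451450; start (x,ẋ)=(0.226451, 1.447320) → end (x,ẋ)=(0.965415, 2.747459)

1 0.3410 0.2265 1.4473
2 0.7680 0.9654 2.7475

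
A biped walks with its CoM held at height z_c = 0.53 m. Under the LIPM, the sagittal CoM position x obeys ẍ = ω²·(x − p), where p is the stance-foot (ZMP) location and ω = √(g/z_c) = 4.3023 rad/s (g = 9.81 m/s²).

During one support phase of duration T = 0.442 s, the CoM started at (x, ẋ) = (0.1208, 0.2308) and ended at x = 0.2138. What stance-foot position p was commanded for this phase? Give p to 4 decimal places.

p = 0.1549

ωT = 4.3023·0.442 = 1.901617; cosh(ωT) = 3.423019, sinh(ωT) = 3.273692
x(T) = p + (x₀−p)·cosh(ωT) + (ẋ₀/ω)·sinh(ωT) ⇒ p·(1 − cosh) = x(T) − x₀·cosh − (ẋ₀/ω)·sinh
numerator   = 0.2138 − (0.1208)·3.423019 − (0.2308/4.3023)·3.273692 = -0.375320
denominator = 1 − 3.423019 = -2.423019
p = -0.375320 / -2.423019 = 0.1549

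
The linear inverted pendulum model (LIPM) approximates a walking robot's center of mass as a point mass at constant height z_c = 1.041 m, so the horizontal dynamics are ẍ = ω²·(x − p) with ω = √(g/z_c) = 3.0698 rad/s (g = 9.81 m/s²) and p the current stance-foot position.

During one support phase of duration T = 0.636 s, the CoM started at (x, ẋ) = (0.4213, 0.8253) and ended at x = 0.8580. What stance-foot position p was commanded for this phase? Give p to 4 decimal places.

p = 0.6107

ωT = 3.0698·0.636 = 1.952393; cosh(ωT) = 3.593730, sinh(ωT) = 3.451796
x(T) = p + (x₀−p)·cosh(ωT) + (ẋ₀/ω)·sinh(ωT) ⇒ p·(1 − cosh) = x(T) − x₀·cosh − (ẋ₀/ω)·sinh
numerator   = 0.8580 − (0.4213)·3.593730 − (0.8253/3.0698)·3.451796 = -1.584036
denominator = 1 − 3.593730 = -2.593730
p = -1.584036 / -2.593730 = 0.6107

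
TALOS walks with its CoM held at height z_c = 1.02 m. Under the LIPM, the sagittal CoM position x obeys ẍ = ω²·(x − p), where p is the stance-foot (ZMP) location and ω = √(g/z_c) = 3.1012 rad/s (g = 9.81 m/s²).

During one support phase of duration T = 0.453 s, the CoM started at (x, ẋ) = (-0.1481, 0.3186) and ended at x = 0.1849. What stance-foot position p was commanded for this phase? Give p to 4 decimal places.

p = -0.2656

ωT = 3.1012·0.453 = 1.404844; cosh(ωT) = 2.160147, sinh(ωT) = 1.914742
x(T) = p + (x₀−p)·cosh(ωT) + (ẋ₀/ω)·sinh(ωT) ⇒ p·(1 − cosh) = x(T) − x₀·cosh − (ẋ₀/ω)·sinh
numerator   = 0.1849 − (-0.1481)·2.160147 − (0.3186/3.1012)·1.914742 = 0.308108
denominator = 1 − 2.160147 = -1.160147
p = 0.308108 / -1.160147 = -0.2656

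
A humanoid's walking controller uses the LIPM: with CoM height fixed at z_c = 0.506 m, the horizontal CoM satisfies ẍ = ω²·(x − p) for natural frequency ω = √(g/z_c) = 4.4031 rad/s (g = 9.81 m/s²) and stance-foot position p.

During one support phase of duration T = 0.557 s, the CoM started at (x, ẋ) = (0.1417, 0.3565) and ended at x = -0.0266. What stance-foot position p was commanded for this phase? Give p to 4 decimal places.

p = 0.2726

ωT = 4.4031·0.557 = 2.452527; cosh(ωT) = 5.851870, sinh(ωT) = 5.765794
x(T) = p + (x₀−p)·cosh(ωT) + (ẋ₀/ω)·sinh(ωT) ⇒ p·(1 − cosh) = x(T) − x₀·cosh − (ẋ₀/ω)·sinh
numerator   = -0.0266 − (0.1417)·5.851870 − (0.3565/4.4031)·5.765794 = -1.322641
denominator = 1 − 5.851870 = -4.851870
p = -1.322641 / -4.851870 = 0.2726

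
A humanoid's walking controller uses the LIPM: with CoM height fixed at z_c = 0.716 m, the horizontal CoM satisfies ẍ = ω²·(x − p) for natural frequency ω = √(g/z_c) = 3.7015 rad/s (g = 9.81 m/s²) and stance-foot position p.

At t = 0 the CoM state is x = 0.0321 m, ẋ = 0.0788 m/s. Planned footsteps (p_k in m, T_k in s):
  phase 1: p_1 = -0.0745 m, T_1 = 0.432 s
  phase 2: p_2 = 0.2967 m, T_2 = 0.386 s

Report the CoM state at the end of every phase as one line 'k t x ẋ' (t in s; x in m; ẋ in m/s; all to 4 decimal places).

phase 1: p=-0.0745, T=0.432, ωT=1.599048, cosh=2.575204, sinh=2.373115; start (x,ẋ)=(0.032100, 0.078800) → end (x,ẋ)=(0.250537, 1.139310)
phase 2: p=0.2967, T=0.386, ωT=1.428779, cosh=2.206601, sinh=1.966999; start (x,ẋ)=(0.250537, 1.139310) → end (x,ẋ)=(0.800273, 2.177897)

1 0.4320 0.2505 1.1393
2 0.8180 0.8003 2.1779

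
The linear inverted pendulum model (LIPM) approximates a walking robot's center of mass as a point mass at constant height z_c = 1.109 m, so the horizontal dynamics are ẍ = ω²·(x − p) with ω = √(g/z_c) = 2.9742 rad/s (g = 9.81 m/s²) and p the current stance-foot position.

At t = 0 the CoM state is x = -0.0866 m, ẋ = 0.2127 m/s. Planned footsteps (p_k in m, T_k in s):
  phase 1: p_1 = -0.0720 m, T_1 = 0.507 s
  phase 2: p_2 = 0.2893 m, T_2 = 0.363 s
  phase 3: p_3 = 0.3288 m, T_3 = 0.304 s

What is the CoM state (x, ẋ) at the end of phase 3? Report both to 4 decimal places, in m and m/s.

phase 1: p=-0.0720, T=0.507, ωT=1.507919, cosh=2.369346, sinh=2.147976; start (x,ẋ)=(-0.086600, 0.212700) → end (x,ẋ)=(0.047020, 0.410688)
phase 2: p=0.2893, T=0.363, ωT=1.079635, cosh=1.641662, sinh=1.301942; start (x,ẋ)=(0.047020, 0.410688) → end (x,ẋ)=(0.071335, -0.263955)
phase 3: p=0.3288, T=0.304, ωT=0.904157, cosh=1.437366, sinh=1.032483; start (x,ẋ)=(0.071335, -0.263955) → end (x,ẋ)=(-0.132902, -1.170025)

x = -0.1329, ẋ = -1.1700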